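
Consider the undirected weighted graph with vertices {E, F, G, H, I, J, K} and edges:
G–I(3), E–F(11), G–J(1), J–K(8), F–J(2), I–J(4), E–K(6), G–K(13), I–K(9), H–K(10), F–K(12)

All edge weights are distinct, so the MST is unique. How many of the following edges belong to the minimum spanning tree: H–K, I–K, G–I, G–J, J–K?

Sort edges by weight, then run Kruskal:
G–J (1): add. Components now {E} {F} {G,J} {H} {I} {K}
F–J (2): add. Components now {E} {F,G,J} {H} {I} {K}
G–I (3): add. Components now {E} {F,G,I,J} {H} {K}
I–J (4): skip — I and J already connected.
E–K (6): add. Components now {E,K} {F,G,I,J} {H}
J–K (8): add. Components now {E,F,G,I,J,K} {H}
I–K (9): skip — I and K already connected.
H–K (10): add. Components now {E,F,G,H,I,J,K}
MST edge set: {G–J, F–J, G–I, E–K, J–K, H–K}.
Of the listed edges, {H–K, G–I, G–J, J–K} are in the MST → 4.

4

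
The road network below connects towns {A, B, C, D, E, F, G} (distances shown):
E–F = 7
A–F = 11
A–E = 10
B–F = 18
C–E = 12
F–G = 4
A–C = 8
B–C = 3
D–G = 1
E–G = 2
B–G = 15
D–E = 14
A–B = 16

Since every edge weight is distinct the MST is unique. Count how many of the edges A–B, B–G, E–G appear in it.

1

Kruskal's algorithm — process edges by increasing weight (ties by edge label):
D–G (1): add — endpoints in different components.
E–G (2): add — endpoints in different components.
B–C (3): add — endpoints in different components.
F–G (4): add — endpoints in different components.
E–F (7): skip — E and F already connected.
A–C (8): add — endpoints in different components.
A–E (10): add — endpoints in different components.
MST edge set: {D–G, E–G, B–C, F–G, A–C, A–E}.
Of the listed edges, {E–G} are in the MST → 1.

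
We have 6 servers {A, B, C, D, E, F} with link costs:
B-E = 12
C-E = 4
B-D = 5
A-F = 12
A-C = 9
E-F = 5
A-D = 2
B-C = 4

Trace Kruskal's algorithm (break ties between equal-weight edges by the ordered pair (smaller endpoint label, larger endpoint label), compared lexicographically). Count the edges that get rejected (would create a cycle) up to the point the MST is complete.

0

Kruskal's algorithm — process edges by increasing weight (ties by edge label):
A-D (2): add. Components now {A,D} {B} {C} {E} {F}
B-C (4): add. Components now {A,D} {B,C} {E} {F}
C-E (4): add. Components now {A,D} {B,C,E} {F}
B-D (5): add. Components now {A,B,C,D,E} {F}
E-F (5): add. Components now {A,B,C,D,E,F}
Edges rejected before the tree was complete: 0.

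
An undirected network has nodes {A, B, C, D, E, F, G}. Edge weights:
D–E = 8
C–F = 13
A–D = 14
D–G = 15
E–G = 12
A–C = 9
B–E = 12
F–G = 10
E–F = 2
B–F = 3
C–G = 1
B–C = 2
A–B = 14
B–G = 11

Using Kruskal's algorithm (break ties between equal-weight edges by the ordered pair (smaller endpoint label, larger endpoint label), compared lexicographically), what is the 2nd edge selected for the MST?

B-C

Kruskal: consider edges lightest-first.
C–G (1): add — endpoints in different components.
B–C (2): add — endpoints in different components.
E–F (2): add — endpoints in different components.
B–F (3): add — endpoints in different components.
D–E (8): add — endpoints in different components.
A–C (9): add — endpoints in different components.
The 2nd edge added is B–C.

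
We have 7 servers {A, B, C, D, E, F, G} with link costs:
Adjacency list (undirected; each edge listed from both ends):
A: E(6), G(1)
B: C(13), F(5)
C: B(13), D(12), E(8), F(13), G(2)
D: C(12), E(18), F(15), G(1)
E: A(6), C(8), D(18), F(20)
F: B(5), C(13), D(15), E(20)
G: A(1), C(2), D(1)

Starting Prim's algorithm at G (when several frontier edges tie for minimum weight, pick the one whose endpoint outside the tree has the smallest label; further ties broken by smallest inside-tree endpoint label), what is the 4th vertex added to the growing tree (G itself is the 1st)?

C

Prim, starting at G.
Step 1: frontier [A—G 1, D—G 1, C—G 2] → take A—G (1); add A.
Step 2: frontier [A—E 6, D—G 1, C—G 2] → take D—G (1); add D.
Step 3: frontier [A—E 6, C—D 12, D—F 15, D—E 18, C—G 2] → take C—G (2); add C.
Step 4: frontier [A—E 6, C—E 8, B—C 13, C—F 13, D—F 15, D—E 18] → take A—E (6); add E.
Step 5: frontier [B—C 13, C—F 13, D—F 15, E—F 20] → take B—C (13); add B.
Step 6: frontier [B—F 5, C—F 13, D—F 15, E—F 20] → take B—F (5); add F.
Vertex order: G, A, D, C, E, B, F. The 4th vertex is C.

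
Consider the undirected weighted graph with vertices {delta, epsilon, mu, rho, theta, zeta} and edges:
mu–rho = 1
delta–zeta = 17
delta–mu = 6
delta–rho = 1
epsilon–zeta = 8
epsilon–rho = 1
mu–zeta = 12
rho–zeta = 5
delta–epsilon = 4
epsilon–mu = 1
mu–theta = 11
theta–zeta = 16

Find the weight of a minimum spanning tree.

Kruskal: consider edges lightest-first.
delta–rho (1): add — endpoints in different components.
epsilon–mu (1): add — endpoints in different components.
epsilon–rho (1): add — endpoints in different components.
mu–rho (1): skip — rho and mu already connected.
delta–epsilon (4): skip — epsilon and delta already connected.
rho–zeta (5): add — endpoints in different components.
delta–mu (6): skip — mu and delta already connected.
epsilon–zeta (8): skip — zeta and epsilon already connected.
mu–theta (11): add — endpoints in different components.
MST edges: delta–rho, epsilon–mu, epsilon–rho, rho–zeta, mu–theta; total weight 1+1+1+5+11 = 19.

19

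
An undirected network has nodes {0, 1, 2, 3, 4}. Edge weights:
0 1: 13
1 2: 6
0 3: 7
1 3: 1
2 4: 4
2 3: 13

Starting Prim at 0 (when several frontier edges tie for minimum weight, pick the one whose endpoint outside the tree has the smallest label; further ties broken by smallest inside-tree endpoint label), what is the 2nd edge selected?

Grow the tree from 0 using Prim:
Step 1: cheapest edge leaving the tree is 0 3 (7); add 3.
Step 2: cheapest edge leaving the tree is 1 3 (1); add 1.
Step 3: cheapest edge leaving the tree is 1 2 (6); add 2.
Step 4: cheapest edge leaving the tree is 2 4 (4); add 4.
The 2nd edge added is 1 3.

1-3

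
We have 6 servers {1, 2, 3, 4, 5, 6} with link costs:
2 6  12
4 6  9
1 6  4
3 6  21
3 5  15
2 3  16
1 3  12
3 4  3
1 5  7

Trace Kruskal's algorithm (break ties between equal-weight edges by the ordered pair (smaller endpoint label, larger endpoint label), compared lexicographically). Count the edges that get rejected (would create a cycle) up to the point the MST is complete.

1

Kruskal: consider edges lightest-first.
3 4 (3): add — endpoints in different components.
1 6 (4): add — endpoints in different components.
1 5 (7): add — endpoints in different components.
4 6 (9): add — endpoints in different components.
1 3 (12): skip — 1 and 3 already connected.
2 6 (12): add — endpoints in different components.
Edges rejected before the tree was complete: 1.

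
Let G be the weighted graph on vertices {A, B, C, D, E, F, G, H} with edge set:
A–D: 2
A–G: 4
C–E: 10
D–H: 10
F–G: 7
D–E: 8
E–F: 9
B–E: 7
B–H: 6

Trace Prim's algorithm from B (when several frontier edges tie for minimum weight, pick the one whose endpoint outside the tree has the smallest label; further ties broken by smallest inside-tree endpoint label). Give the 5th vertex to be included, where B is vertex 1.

A

Prim, starting at B.
Step 1: frontier [B–H 6, B–E 7] → take B–H (6); add H.
Step 2: frontier [B–E 7, D–H 10] → take B–E (7); add E.
Step 3: frontier [D–E 8, E–F 9, C–E 10, D–H 10] → take D–E (8); add D.
Step 4: frontier [A–D 2, E–F 9, C–E 10] → take A–D (2); add A.
Step 5: frontier [A–G 4, E–F 9, C–E 10] → take A–G (4); add G.
Step 6: frontier [E–F 9, C–E 10, F–G 7] → take F–G (7); add F.
Step 7: frontier [C–E 10] → take C–E (10); add C.
Vertex order: B, H, E, D, A, G, F, C. The 5th vertex is A.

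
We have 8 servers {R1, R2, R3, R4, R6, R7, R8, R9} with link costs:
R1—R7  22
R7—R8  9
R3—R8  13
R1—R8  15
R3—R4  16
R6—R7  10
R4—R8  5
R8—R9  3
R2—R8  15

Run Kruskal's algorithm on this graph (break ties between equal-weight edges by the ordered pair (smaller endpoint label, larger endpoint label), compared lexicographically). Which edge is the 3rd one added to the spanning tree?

Kruskal's algorithm — process edges by increasing weight (ties by edge label):
R8—R9 (3): add — endpoints in different components.
R4—R8 (5): add — endpoints in different components.
R7—R8 (9): add — endpoints in different components.
R6—R7 (10): add — endpoints in different components.
R3—R8 (13): add — endpoints in different components.
R1—R8 (15): add — endpoints in different components.
R2—R8 (15): add — endpoints in different components.
The 3rd edge added is R7—R8.

R7-R8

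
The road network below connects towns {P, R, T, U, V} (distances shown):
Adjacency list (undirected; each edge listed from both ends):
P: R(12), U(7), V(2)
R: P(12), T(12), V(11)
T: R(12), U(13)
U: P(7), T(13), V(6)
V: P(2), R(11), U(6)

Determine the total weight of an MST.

Prim's algorithm from R:
Step 1: cheapest edge leaving the tree is R-V (11); add V.
Step 2: cheapest edge leaving the tree is P-V (2); add P.
Step 3: cheapest edge leaving the tree is U-V (6); add U.
Step 4: cheapest edge leaving the tree is R-T (12); add T.
MST edges: R-V, P-V, U-V, R-T; total weight 11+2+6+12 = 31.

31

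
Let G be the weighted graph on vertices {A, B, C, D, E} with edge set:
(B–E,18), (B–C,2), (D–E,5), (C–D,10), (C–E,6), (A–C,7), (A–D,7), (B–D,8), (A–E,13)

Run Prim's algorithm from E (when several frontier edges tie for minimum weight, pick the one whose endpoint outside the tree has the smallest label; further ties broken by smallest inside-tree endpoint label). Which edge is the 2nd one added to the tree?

C-E

Prim, starting at E.
Step 1: cheapest edge leaving the tree is D–E (5); add D.
Step 2: cheapest edge leaving the tree is C–E (6); add C.
Step 3: cheapest edge leaving the tree is B–C (2); add B.
Step 4: cheapest edge leaving the tree is A–C (7); add A.
The 2nd edge added is C–E.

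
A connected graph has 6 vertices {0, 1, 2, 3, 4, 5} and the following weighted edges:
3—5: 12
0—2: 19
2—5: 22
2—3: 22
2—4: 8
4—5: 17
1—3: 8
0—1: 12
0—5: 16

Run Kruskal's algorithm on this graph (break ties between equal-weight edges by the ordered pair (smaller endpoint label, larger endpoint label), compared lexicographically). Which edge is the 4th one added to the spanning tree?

Sort edges by weight, then run Kruskal:
1—3 (8): add. Components now {0} {1,3} {2} {4} {5}
2—4 (8): add. Components now {0} {1,3} {2,4} {5}
0—1 (12): add. Components now {0,1,3} {2,4} {5}
3—5 (12): add. Components now {0,1,3,5} {2,4}
0—5 (16): skip — 0 and 5 already connected.
4—5 (17): add. Components now {0,1,2,3,4,5}
The 4th edge added is 3—5.

3-5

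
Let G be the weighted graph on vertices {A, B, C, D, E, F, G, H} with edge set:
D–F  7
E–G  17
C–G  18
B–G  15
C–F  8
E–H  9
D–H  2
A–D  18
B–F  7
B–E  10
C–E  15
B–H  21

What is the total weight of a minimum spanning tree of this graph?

Sort edges by weight, then run Kruskal:
D–H (2): add — endpoints in different components.
B–F (7): add — endpoints in different components.
D–F (7): add — endpoints in different components.
C–F (8): add — endpoints in different components.
E–H (9): add — endpoints in different components.
B–E (10): skip — B and E already connected.
B–G (15): add — endpoints in different components.
C–E (15): skip — C and E already connected.
E–G (17): skip — E and G already connected.
A–D (18): add — endpoints in different components.
MST edges: D–H, B–F, D–F, C–F, E–H, B–G, A–D; total weight 2+7+7+8+9+15+18 = 66.

66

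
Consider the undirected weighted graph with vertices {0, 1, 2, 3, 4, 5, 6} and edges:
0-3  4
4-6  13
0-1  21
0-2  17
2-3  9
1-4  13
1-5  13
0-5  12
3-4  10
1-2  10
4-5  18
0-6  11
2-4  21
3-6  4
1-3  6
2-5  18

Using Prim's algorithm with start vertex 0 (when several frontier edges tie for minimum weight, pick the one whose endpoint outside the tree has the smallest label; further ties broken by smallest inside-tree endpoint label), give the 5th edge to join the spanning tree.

3-4

Prim's algorithm from 0:
Step 1: cheapest edge leaving the tree is 0-3 (4); add 3.
Step 2: cheapest edge leaving the tree is 3-6 (4); add 6.
Step 3: cheapest edge leaving the tree is 1-3 (6); add 1.
Step 4: cheapest edge leaving the tree is 2-3 (9); add 2.
Step 5: cheapest edge leaving the tree is 3-4 (10); add 4.
Step 6: cheapest edge leaving the tree is 0-5 (12); add 5.
The 5th edge added is 3-4.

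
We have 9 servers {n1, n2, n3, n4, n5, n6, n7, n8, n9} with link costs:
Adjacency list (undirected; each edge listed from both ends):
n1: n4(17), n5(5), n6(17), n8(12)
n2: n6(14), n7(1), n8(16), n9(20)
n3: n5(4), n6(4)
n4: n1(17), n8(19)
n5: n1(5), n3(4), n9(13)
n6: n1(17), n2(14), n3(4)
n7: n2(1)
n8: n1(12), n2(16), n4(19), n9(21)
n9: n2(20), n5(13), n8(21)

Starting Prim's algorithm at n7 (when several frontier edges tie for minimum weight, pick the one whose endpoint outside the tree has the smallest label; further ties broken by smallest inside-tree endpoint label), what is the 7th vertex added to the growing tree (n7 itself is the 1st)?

n8

Prim's algorithm from n7:
Step 1: frontier [n2–n7 1] → take n2–n7 (1); add n2.
Step 2: frontier [n2–n6 14, n2–n8 16, n2–n9 20] → take n2–n6 (14); add n6.
Step 3: frontier [n2–n8 16, n2–n9 20, n3–n6 4, n1–n6 17] → take n3–n6 (4); add n3.
Step 4: frontier [n2–n8 16, n2–n9 20, n3–n5 4, n1–n6 17] → take n3–n5 (4); add n5.
Step 5: frontier [n2–n8 16, n2–n9 20, n1–n5 5, n5–n9 13, n1–n6 17] → take n1–n5 (5); add n1.
Step 6: frontier [n1–n8 12, n1–n4 17, n2–n8 16, n2–n9 20, n5–n9 13] → take n1–n8 (12); add n8.
Step 7: frontier [n1–n4 17, n2–n9 20, n5–n9 13, n4–n8 19, n8–n9 21] → take n5–n9 (13); add n9.
Step 8: frontier [n1–n4 17, n4–n8 19] → take n1–n4 (17); add n4.
Vertex order: n7, n2, n6, n3, n5, n1, n8, n9, n4. The 7th vertex is n8.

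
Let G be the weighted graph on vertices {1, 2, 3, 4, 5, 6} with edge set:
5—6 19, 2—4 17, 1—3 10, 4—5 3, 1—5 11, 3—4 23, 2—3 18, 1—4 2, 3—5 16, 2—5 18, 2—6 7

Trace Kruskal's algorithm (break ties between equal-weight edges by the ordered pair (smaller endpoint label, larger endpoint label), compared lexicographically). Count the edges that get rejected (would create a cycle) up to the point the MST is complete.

2

Kruskal: consider edges lightest-first.
1—4 (2): add. Components now {1,4} {2} {3} {5} {6}
4—5 (3): add. Components now {1,4,5} {2} {3} {6}
2—6 (7): add. Components now {1,4,5} {2,6} {3}
1—3 (10): add. Components now {1,3,4,5} {2,6}
1—5 (11): skip — 1 and 5 already connected.
3—5 (16): skip — 3 and 5 already connected.
2—4 (17): add. Components now {1,2,3,4,5,6}
Edges rejected before the tree was complete: 2.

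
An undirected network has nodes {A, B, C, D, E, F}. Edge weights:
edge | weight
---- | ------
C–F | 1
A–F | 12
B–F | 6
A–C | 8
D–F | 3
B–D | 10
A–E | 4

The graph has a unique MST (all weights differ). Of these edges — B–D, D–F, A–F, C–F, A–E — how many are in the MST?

Sort edges by weight, then run Kruskal:
C–F (1): add — endpoints in different components.
D–F (3): add — endpoints in different components.
A–E (4): add — endpoints in different components.
B–F (6): add — endpoints in different components.
A–C (8): add — endpoints in different components.
MST edge set: {C–F, D–F, A–E, B–F, A–C}.
Of the listed edges, {D–F, C–F, A–E} are in the MST → 3.

3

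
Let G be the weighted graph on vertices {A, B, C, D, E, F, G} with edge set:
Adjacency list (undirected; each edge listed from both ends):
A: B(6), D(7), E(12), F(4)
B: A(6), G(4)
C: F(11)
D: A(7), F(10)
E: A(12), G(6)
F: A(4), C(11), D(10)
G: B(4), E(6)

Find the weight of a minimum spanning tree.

Kruskal: consider edges lightest-first.
A-F (4): add. Components now {A,F} {B} {C} {D} {E} {G}
B-G (4): add. Components now {A,F} {B,G} {C} {D} {E}
A-B (6): add. Components now {A,B,F,G} {C} {D} {E}
E-G (6): add. Components now {A,B,E,F,G} {C} {D}
A-D (7): add. Components now {A,B,D,E,F,G} {C}
D-F (10): skip — D and F already connected.
C-F (11): add. Components now {A,B,C,D,E,F,G}
MST edges: A-F, B-G, A-B, E-G, A-D, C-F; total weight 4+4+6+6+7+11 = 38.

38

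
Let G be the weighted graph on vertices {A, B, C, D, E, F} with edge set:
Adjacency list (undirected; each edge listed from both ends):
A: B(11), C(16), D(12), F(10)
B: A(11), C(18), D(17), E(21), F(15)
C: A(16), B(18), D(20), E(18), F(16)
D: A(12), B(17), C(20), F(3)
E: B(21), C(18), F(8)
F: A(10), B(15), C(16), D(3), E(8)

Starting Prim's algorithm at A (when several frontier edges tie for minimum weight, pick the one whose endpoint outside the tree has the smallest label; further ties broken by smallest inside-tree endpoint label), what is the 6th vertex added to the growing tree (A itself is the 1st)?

C

Prim, starting at A.
Step 1: frontier [A—F 10, A—B 11, A—D 12, A—C 16] → take A—F (10); add F.
Step 2: frontier [A—B 11, A—D 12, A—C 16, D—F 3, E—F 8, B—F 15, C—F 16] → take D—F (3); add D.
Step 3: frontier [A—B 11, A—C 16, B—D 17, C—D 20, E—F 8, B—F 15, C—F 16] → take E—F (8); add E.
Step 4: frontier [A—B 11, A—C 16, B—D 17, C—D 20, C—E 18, B—E 21, B—F 15, C—F 16] → take A—B (11); add B.
Step 5: frontier [A—C 16, B—C 18, C—D 20, C—E 18, C—F 16] → take A—C (16); add C.
Vertex order: A, F, D, E, B, C. The 6th vertex is C.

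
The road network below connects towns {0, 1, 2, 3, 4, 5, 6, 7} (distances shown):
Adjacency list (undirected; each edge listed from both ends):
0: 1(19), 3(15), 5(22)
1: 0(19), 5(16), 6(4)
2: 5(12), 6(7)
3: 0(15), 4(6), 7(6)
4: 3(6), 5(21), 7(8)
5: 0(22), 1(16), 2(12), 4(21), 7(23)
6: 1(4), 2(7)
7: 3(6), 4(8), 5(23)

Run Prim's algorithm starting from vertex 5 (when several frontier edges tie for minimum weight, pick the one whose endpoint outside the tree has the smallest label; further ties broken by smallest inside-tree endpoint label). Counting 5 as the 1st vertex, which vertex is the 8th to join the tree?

Grow the tree from 5 using Prim:
Step 1: cheapest edge leaving the tree is 2—5 (12); add 2.
Step 2: cheapest edge leaving the tree is 2—6 (7); add 6.
Step 3: cheapest edge leaving the tree is 1—6 (4); add 1.
Step 4: cheapest edge leaving the tree is 0—1 (19); add 0.
Step 5: cheapest edge leaving the tree is 0—3 (15); add 3.
Step 6: cheapest edge leaving the tree is 3—4 (6); add 4.
Step 7: cheapest edge leaving the tree is 3—7 (6); add 7.
Vertex order: 5, 2, 6, 1, 0, 3, 4, 7. The 8th vertex is 7.

7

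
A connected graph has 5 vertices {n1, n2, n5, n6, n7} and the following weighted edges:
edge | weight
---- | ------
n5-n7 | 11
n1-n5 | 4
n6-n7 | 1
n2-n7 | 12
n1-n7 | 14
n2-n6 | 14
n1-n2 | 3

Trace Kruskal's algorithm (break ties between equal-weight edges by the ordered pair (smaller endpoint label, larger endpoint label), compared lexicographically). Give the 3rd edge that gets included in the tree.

Kruskal: consider edges lightest-first.
n6-n7 (1): add — endpoints in different components.
n1-n2 (3): add — endpoints in different components.
n1-n5 (4): add — endpoints in different components.
n5-n7 (11): add — endpoints in different components.
The 3rd edge added is n1-n5.

n1-n5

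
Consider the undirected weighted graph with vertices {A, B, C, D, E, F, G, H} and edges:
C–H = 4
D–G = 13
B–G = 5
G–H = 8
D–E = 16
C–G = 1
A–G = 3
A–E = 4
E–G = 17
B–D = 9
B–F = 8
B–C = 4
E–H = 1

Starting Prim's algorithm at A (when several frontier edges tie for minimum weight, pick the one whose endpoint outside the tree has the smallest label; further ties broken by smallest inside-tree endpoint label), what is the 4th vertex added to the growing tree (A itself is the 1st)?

Prim's algorithm from A:
Step 1: cheapest edge leaving the tree is A–G (3); add G.
Step 2: cheapest edge leaving the tree is C–G (1); add C.
Step 3: cheapest edge leaving the tree is B–C (4); add B.
Step 4: cheapest edge leaving the tree is A–E (4); add E.
Step 5: cheapest edge leaving the tree is E–H (1); add H.
Step 6: cheapest edge leaving the tree is B–F (8); add F.
Step 7: cheapest edge leaving the tree is B–D (9); add D.
Vertex order: A, G, C, B, E, H, F, D. The 4th vertex is B.

B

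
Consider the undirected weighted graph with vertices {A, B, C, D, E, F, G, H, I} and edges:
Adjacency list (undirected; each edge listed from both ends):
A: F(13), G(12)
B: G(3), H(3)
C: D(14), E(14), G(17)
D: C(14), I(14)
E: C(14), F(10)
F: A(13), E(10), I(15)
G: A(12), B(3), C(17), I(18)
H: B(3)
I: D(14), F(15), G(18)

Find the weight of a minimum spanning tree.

Kruskal: consider edges lightest-first.
B G (3): add — endpoints in different components.
B H (3): add — endpoints in different components.
E F (10): add — endpoints in different components.
A G (12): add — endpoints in different components.
A F (13): add — endpoints in different components.
C D (14): add — endpoints in different components.
C E (14): add — endpoints in different components.
D I (14): add — endpoints in different components.
MST edges: B G, B H, E F, A G, A F, C D, C E, D I; total weight 3+3+10+12+13+14+14+14 = 83.

83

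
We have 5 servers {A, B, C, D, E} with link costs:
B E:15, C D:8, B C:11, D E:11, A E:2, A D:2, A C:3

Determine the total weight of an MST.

18

Prim's algorithm from C:
Step 1: frontier [A C 3, C D 8, B C 11] → take A C (3); add A.
Step 2: frontier [A D 2, A E 2, C D 8, B C 11] → take A D (2); add D.
Step 3: frontier [A E 2, B C 11, D E 11] → take A E (2); add E.
Step 4: frontier [B C 11, B E 15] → take B C (11); add B.
MST edges: A C, A D, A E, B C; total weight 3+2+2+11 = 18.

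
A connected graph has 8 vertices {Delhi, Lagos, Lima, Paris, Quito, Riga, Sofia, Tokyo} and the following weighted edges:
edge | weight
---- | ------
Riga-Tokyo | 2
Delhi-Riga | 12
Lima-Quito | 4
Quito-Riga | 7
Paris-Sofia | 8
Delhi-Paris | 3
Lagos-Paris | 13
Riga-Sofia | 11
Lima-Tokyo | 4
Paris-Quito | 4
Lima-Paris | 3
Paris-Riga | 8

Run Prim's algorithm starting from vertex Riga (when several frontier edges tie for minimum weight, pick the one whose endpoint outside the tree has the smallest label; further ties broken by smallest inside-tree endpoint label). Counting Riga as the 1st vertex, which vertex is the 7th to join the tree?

Sofia

Prim's algorithm from Riga:
Step 1: frontier [Riga-Tokyo 2, Quito-Riga 7, Paris-Riga 8, Riga-Sofia 11, Delhi-Riga 12] → take Riga-Tokyo (2); add Tokyo.
Step 2: frontier [Quito-Riga 7, Paris-Riga 8, Riga-Sofia 11, Delhi-Riga 12, Lima-Tokyo 4] → take Lima-Tokyo (4); add Lima.
Step 3: frontier [Lima-Paris 3, Lima-Quito 4, Quito-Riga 7, Paris-Riga 8, Riga-Sofia 11, Delhi-Riga 12] → take Lima-Paris (3); add Paris.
Step 4: frontier [Lima-Quito 4, Delhi-Paris 3, Paris-Quito 4, Paris-Sofia 8, Lagos-Paris 13, Quito-Riga 7, Riga-Sofia 11, Delhi-Riga 12] → take Delhi-Paris (3); add Delhi.
Step 5: frontier [Lima-Quito 4, Paris-Quito 4, Paris-Sofia 8, Lagos-Paris 13, Quito-Riga 7, Riga-Sofia 11] → take Lima-Quito (4); add Quito.
Step 6: frontier [Paris-Sofia 8, Lagos-Paris 13, Riga-Sofia 11] → take Paris-Sofia (8); add Sofia.
Step 7: frontier [Lagos-Paris 13] → take Lagos-Paris (13); add Lagos.
Vertex order: Riga, Tokyo, Lima, Paris, Delhi, Quito, Sofia, Lagos. The 7th vertex is Sofia.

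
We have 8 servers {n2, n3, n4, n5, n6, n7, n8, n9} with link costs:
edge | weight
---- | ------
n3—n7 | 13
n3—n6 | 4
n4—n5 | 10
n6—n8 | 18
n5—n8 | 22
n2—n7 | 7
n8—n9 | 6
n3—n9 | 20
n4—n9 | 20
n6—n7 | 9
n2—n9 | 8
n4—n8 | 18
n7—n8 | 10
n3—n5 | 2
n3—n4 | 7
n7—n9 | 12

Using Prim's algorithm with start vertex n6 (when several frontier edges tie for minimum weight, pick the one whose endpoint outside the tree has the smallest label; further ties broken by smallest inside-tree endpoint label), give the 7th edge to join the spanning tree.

n8-n9

Grow the tree from n6 using Prim:
Step 1: cheapest edge leaving the tree is n3—n6 (4); add n3.
Step 2: cheapest edge leaving the tree is n3—n5 (2); add n5.
Step 3: cheapest edge leaving the tree is n3—n4 (7); add n4.
Step 4: cheapest edge leaving the tree is n6—n7 (9); add n7.
Step 5: cheapest edge leaving the tree is n2—n7 (7); add n2.
Step 6: cheapest edge leaving the tree is n2—n9 (8); add n9.
Step 7: cheapest edge leaving the tree is n8—n9 (6); add n8.
The 7th edge added is n8—n9.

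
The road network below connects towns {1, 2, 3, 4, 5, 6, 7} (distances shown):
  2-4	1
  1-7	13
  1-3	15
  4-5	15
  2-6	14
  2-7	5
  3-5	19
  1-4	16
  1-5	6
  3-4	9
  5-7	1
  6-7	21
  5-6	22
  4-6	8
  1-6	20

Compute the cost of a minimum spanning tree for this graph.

30

Kruskal's algorithm — process edges by increasing weight (ties by edge label):
2-4 (1): add — endpoints in different components.
5-7 (1): add — endpoints in different components.
2-7 (5): add — endpoints in different components.
1-5 (6): add — endpoints in different components.
4-6 (8): add — endpoints in different components.
3-4 (9): add — endpoints in different components.
MST edges: 2-4, 5-7, 2-7, 1-5, 4-6, 3-4; total weight 1+1+5+6+8+9 = 30.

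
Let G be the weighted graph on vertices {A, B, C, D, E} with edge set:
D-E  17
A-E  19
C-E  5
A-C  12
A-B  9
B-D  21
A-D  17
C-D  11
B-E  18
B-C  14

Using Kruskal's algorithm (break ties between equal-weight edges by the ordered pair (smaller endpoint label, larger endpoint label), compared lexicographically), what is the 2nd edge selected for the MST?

Kruskal's algorithm — process edges by increasing weight (ties by edge label):
C-E (5): add. Components now {A} {B} {C,E} {D}
A-B (9): add. Components now {A,B} {C,E} {D}
C-D (11): add. Components now {A,B} {C,D,E}
A-C (12): add. Components now {A,B,C,D,E}
The 2nd edge added is A-B.

A-B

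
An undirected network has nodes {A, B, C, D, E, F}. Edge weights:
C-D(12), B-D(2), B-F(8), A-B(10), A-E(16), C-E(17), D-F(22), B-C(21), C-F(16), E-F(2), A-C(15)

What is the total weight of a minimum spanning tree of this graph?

Sort edges by weight, then run Kruskal:
B-D (2): add. Components now {A} {B,D} {C} {E} {F}
E-F (2): add. Components now {A} {B,D} {C} {E,F}
B-F (8): add. Components now {A} {B,D,E,F} {C}
A-B (10): add. Components now {A,B,D,E,F} {C}
C-D (12): add. Components now {A,B,C,D,E,F}
MST edges: B-D, E-F, B-F, A-B, C-D; total weight 2+2+8+10+12 = 34.

34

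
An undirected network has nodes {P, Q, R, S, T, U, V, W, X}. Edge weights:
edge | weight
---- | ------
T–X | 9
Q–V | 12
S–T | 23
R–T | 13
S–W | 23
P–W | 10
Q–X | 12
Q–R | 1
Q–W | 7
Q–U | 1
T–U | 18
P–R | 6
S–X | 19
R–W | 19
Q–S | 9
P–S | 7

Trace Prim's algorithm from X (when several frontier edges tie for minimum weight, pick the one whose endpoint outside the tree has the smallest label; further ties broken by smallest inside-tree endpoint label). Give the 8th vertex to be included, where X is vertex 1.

W

Grow the tree from X using Prim:
Step 1: cheapest edge leaving the tree is T–X (9); add T.
Step 2: cheapest edge leaving the tree is Q–X (12); add Q.
Step 3: cheapest edge leaving the tree is Q–R (1); add R.
Step 4: cheapest edge leaving the tree is Q–U (1); add U.
Step 5: cheapest edge leaving the tree is P–R (6); add P.
Step 6: cheapest edge leaving the tree is P–S (7); add S.
Step 7: cheapest edge leaving the tree is Q–W (7); add W.
Step 8: cheapest edge leaving the tree is Q–V (12); add V.
Vertex order: X, T, Q, R, U, P, S, W, V. The 8th vertex is W.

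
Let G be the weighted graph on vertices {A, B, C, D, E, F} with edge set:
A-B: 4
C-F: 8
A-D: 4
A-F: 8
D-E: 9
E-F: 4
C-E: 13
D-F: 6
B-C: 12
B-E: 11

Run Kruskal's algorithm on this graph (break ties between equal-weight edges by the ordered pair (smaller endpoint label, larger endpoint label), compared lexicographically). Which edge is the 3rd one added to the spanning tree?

E-F

Sort edges by weight, then run Kruskal:
A-B (4): add — endpoints in different components.
A-D (4): add — endpoints in different components.
E-F (4): add — endpoints in different components.
D-F (6): add — endpoints in different components.
A-F (8): skip — A and F already connected.
C-F (8): add — endpoints in different components.
The 3rd edge added is E-F.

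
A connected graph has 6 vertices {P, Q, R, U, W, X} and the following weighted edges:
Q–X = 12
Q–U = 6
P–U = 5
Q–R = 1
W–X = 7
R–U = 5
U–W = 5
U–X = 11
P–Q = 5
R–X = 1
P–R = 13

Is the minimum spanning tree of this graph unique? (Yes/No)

Kruskal's algorithm — process edges by increasing weight (ties by edge label):
Q–R (1): add — endpoints in different components.
R–X (1): add — endpoints in different components.
P–Q (5): add — endpoints in different components.
P–U (5): add — endpoints in different components.
R–U (5): skip — R and U already connected.
U–W (5): add — endpoints in different components.
Non-tree edge R–U has weight 5, equal to the heaviest edge on its tree cycle — swapping gives another MST of the same weight. Not unique.

No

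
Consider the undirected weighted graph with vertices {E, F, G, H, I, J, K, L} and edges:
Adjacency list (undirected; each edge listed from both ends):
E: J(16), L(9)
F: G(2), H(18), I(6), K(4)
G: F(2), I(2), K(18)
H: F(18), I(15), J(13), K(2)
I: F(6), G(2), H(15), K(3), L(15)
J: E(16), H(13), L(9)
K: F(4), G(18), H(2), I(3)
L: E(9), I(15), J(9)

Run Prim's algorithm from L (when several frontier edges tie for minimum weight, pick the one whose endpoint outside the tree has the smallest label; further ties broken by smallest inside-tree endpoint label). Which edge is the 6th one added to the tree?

Grow the tree from L using Prim:
Step 1: frontier [E—L 9, J—L 9, I—L 15] → take E—L (9); add E.
Step 2: frontier [E—J 16, J—L 9, I—L 15] → take J—L (9); add J.
Step 3: frontier [H—J 13, I—L 15] → take H—J (13); add H.
Step 4: frontier [H—K 2, H—I 15, F—H 18, I—L 15] → take H—K (2); add K.
Step 5: frontier [H—I 15, F—H 18, I—K 3, F—K 4, G—K 18, I—L 15] → take I—K (3); add I.
Step 6: frontier [F—H 18, G—I 2, F—I 6, F—K 4, G—K 18] → take G—I (2); add G.
Step 7: frontier [F—G 2, F—H 18, F—I 6, F—K 4] → take F—G (2); add F.
The 6th edge added is G—I.

G-I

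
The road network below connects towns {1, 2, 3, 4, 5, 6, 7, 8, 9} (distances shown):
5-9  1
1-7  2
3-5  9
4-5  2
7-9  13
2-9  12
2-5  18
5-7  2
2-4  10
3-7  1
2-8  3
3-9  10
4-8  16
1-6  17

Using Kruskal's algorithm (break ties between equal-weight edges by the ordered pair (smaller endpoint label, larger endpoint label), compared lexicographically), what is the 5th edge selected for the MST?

5-7

Kruskal: consider edges lightest-first.
3-7 (1): add — endpoints in different components.
5-9 (1): add — endpoints in different components.
1-7 (2): add — endpoints in different components.
4-5 (2): add — endpoints in different components.
5-7 (2): add — endpoints in different components.
2-8 (3): add — endpoints in different components.
3-5 (9): skip — 3 and 5 already connected.
2-4 (10): add — endpoints in different components.
3-9 (10): skip — 3 and 9 already connected.
2-9 (12): skip — 2 and 9 already connected.
7-9 (13): skip — 7 and 9 already connected.
4-8 (16): skip — 4 and 8 already connected.
1-6 (17): add — endpoints in different components.
The 5th edge added is 5-7.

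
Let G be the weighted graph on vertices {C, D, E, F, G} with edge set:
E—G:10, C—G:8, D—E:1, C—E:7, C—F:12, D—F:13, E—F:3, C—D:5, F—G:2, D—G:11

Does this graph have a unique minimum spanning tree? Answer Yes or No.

Yes

Kruskal's algorithm — process edges by increasing weight (ties by edge label):
D—E (1): add — endpoints in different components.
F—G (2): add — endpoints in different components.
E—F (3): add — endpoints in different components.
C—D (5): add — endpoints in different components.
Every non-tree edge has weight strictly greater than the heaviest edge on the tree path between its endpoints, so the MST is unique.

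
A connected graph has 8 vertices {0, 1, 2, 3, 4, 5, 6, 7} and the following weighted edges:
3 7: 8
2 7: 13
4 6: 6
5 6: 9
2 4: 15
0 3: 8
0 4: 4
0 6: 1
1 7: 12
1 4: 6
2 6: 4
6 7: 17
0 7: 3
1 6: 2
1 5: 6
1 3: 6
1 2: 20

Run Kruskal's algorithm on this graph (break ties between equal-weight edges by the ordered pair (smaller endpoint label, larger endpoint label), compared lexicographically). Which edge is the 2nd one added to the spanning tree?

Kruskal: consider edges lightest-first.
0 6 (1): add — endpoints in different components.
1 6 (2): add — endpoints in different components.
0 7 (3): add — endpoints in different components.
0 4 (4): add — endpoints in different components.
2 6 (4): add — endpoints in different components.
1 3 (6): add — endpoints in different components.
1 4 (6): skip — 1 and 4 already connected.
1 5 (6): add — endpoints in different components.
The 2nd edge added is 1 6.

1-6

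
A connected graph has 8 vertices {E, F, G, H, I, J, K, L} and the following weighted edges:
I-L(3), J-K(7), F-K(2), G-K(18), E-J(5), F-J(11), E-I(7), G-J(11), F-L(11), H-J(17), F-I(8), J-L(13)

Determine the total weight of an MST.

Sort edges by weight, then run Kruskal:
F-K (2): add — endpoints in different components.
I-L (3): add — endpoints in different components.
E-J (5): add — endpoints in different components.
E-I (7): add — endpoints in different components.
J-K (7): add — endpoints in different components.
F-I (8): skip — F and I already connected.
F-J (11): skip — F and J already connected.
F-L (11): skip — F and L already connected.
G-J (11): add — endpoints in different components.
J-L (13): skip — J and L already connected.
H-J (17): add — endpoints in different components.
MST edges: F-K, I-L, E-J, E-I, J-K, G-J, H-J; total weight 2+3+5+7+7+11+17 = 52.

52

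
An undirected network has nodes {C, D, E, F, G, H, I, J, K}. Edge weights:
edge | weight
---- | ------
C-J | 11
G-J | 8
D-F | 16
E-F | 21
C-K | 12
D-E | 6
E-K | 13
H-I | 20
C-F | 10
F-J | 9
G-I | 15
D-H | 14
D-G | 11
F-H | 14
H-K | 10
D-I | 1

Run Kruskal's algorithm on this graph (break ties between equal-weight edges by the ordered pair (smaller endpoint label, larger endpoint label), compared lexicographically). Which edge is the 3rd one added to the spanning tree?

Kruskal's algorithm — process edges by increasing weight (ties by edge label):
D-I (1): add — endpoints in different components.
D-E (6): add — endpoints in different components.
G-J (8): add — endpoints in different components.
F-J (9): add — endpoints in different components.
C-F (10): add — endpoints in different components.
H-K (10): add — endpoints in different components.
C-J (11): skip — C and J already connected.
D-G (11): add — endpoints in different components.
C-K (12): add — endpoints in different components.
The 3rd edge added is G-J.

G-J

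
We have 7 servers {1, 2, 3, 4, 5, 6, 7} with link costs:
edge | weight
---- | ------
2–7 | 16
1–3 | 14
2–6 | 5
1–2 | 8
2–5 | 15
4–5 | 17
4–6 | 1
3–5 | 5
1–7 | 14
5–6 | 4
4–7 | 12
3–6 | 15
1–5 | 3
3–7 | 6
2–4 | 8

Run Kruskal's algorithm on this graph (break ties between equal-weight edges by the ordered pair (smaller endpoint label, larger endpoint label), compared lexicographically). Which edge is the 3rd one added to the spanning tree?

Kruskal's algorithm — process edges by increasing weight (ties by edge label):
4–6 (1): add. Components now {1} {2} {3} {4,6} {5} {7}
1–5 (3): add. Components now {1,5} {2} {3} {4,6} {7}
5–6 (4): add. Components now {1,4,5,6} {2} {3} {7}
2–6 (5): add. Components now {1,2,4,5,6} {3} {7}
3–5 (5): add. Components now {1,2,3,4,5,6} {7}
3–7 (6): add. Components now {1,2,3,4,5,6,7}
The 3rd edge added is 5–6.

5-6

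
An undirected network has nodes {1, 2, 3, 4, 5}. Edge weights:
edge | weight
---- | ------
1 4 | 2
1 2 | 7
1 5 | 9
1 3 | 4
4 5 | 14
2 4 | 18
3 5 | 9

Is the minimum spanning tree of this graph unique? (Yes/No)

No

Kruskal's algorithm — process edges by increasing weight (ties by edge label):
1 4 (2): add — endpoints in different components.
1 3 (4): add — endpoints in different components.
1 2 (7): add — endpoints in different components.
1 5 (9): add — endpoints in different components.
Non-tree edge 3 5 has weight 9, equal to the heaviest edge on its tree cycle — swapping gives another MST of the same weight. Not unique.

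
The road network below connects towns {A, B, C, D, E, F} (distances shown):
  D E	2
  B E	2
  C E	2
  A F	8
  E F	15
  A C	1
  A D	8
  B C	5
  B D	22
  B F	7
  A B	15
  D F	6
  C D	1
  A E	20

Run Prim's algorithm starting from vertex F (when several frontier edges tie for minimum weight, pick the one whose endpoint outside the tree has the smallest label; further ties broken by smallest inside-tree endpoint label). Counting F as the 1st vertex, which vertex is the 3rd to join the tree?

Prim, starting at F.
Step 1: frontier [D F 6, B F 7, A F 8, E F 15] → take D F (6); add D.
Step 2: frontier [C D 1, D E 2, A D 8, B D 22, B F 7, A F 8, E F 15] → take C D (1); add C.
Step 3: frontier [A C 1, C E 2, B C 5, D E 2, A D 8, B D 22, B F 7, A F 8, E F 15] → take A C (1); add A.
Step 4: frontier [A B 15, A E 20, C E 2, B C 5, D E 2, B D 22, B F 7, E F 15] → take C E (2); add E.
Step 5: frontier [A B 15, B C 5, B D 22, B E 2, B F 7] → take B E (2); add B.
Vertex order: F, D, C, A, E, B. The 3rd vertex is C.

C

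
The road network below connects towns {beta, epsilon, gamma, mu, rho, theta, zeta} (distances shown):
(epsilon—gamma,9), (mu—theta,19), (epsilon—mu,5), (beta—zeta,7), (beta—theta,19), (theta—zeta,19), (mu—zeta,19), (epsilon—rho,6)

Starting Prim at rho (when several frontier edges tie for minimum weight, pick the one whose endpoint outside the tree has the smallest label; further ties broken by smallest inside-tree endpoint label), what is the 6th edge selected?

Prim, starting at rho.
Step 1: frontier [epsilon—rho 6] → take epsilon—rho (6); add epsilon.
Step 2: frontier [epsilon—mu 5, epsilon—gamma 9] → take epsilon—mu (5); add mu.
Step 3: frontier [epsilon—gamma 9, mu—theta 19, mu—zeta 19] → take epsilon—gamma (9); add gamma.
Step 4: frontier [mu—theta 19, mu—zeta 19] → take mu—theta (19); add theta.
Step 5: frontier [mu—zeta 19, beta—theta 19, theta—zeta 19] → take beta—theta (19); add beta.
Step 6: frontier [beta—zeta 7, mu—zeta 19, theta—zeta 19] → take beta—zeta (7); add zeta.
The 6th edge added is beta—zeta.

beta-zeta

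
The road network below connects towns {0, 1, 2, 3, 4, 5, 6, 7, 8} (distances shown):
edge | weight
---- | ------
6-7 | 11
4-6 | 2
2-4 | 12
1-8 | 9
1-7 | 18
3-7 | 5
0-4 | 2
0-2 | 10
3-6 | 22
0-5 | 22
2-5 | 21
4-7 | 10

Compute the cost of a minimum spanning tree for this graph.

77

Sort edges by weight, then run Kruskal:
0-4 (2): add — endpoints in different components.
4-6 (2): add — endpoints in different components.
3-7 (5): add — endpoints in different components.
1-8 (9): add — endpoints in different components.
0-2 (10): add — endpoints in different components.
4-7 (10): add — endpoints in different components.
6-7 (11): skip — 6 and 7 already connected.
2-4 (12): skip — 2 and 4 already connected.
1-7 (18): add — endpoints in different components.
2-5 (21): add — endpoints in different components.
MST edges: 0-4, 4-6, 3-7, 1-8, 0-2, 4-7, 1-7, 2-5; total weight 2+2+5+9+10+10+18+21 = 77.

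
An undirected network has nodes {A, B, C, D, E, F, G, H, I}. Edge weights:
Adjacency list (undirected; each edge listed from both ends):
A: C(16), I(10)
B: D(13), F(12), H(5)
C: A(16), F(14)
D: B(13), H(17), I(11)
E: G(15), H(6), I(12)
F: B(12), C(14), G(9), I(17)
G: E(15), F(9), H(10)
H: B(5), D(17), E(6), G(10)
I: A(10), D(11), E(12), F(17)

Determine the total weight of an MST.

77

Kruskal: consider edges lightest-first.
B-H (5): add — endpoints in different components.
E-H (6): add — endpoints in different components.
F-G (9): add — endpoints in different components.
A-I (10): add — endpoints in different components.
G-H (10): add — endpoints in different components.
D-I (11): add — endpoints in different components.
B-F (12): skip — B and F already connected.
E-I (12): add — endpoints in different components.
B-D (13): skip — B and D already connected.
C-F (14): add — endpoints in different components.
MST edges: B-H, E-H, F-G, A-I, G-H, D-I, E-I, C-F; total weight 5+6+9+10+10+11+12+14 = 77.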